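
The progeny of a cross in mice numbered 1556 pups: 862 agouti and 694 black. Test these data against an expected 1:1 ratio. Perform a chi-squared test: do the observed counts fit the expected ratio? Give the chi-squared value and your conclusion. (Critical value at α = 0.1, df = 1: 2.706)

18.139; not consistent

Total ratio parts = 2. Expected numbers out of 1556:
  agouti: 1556 × 1/2 = 778
  black: 1556 × 1/2 = 778
χ² = Σ (O − E)² / E
  agouti: (862 − 778)² / 778 = 9.0694
  black: (694 − 778)² / 778 = 9.0694
χ² = 9.0694 + 9.0694 = 18.1388 ≈ 18.139
Degrees of freedom = 2 − 1 = 1; critical value at α = 0.1 is 2.706.
Since 18.139 > 2.706, we reject the null hypothesis — the data do not fit the 1:1 ratio.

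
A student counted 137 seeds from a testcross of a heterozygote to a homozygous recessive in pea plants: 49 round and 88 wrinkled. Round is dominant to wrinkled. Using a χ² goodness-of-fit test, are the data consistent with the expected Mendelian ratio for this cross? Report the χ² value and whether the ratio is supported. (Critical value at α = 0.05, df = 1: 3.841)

A testcross of a heterozygote (Aa × aa) gives a 1:1 phenotypic ratio.
Expected counts for N = 137 under a 1:1 ratio (total parts = 2):
  round: 137 × 1/2 = 68.5
  wrinkled: 137 × 1/2 = 68.5
χ² = Σ (O − E)² / E
  round: (49 − 68.5)² / 68.5 = 5.5511
  wrinkled: (88 − 68.5)² / 68.5 = 5.5511
χ² = 5.5511 + 5.5511 = 11.1022 ≈ 11.102
Degrees of freedom = 2 − 1 = 1; critical value at α = 0.05 is 3.841.
Since 11.102 > 3.841, we reject the null hypothesis — the data do not fit the 1:1 ratio.

11.102; not consistent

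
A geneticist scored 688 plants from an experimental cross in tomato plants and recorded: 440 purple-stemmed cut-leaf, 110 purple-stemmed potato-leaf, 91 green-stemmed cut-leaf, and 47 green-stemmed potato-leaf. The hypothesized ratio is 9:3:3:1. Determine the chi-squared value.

Under the 9:3:3:1 hypothesis (Σ ratio = 16, N = 688):
  purple-stemmed cut-leaf: 688 × 9/16 = 387
  purple-stemmed potato-leaf: 688 × 3/16 = 129
  green-stemmed cut-leaf: 688 × 3/16 = 129
  green-stemmed potato-leaf: 688 × 1/16 = 43
χ² = Σ (O − E)² / E
  purple-stemmed cut-leaf: (440 − 387)² / 387 = 7.2584
  purple-stemmed potato-leaf: (110 − 129)² / 129 = 2.7984
  green-stemmed cut-leaf: (91 − 129)² / 129 = 11.1938
  green-stemmed potato-leaf: (47 − 43)² / 43 = 0.3721
χ² = 7.2584 + 2.7984 + 11.1938 + 0.3721 = 21.6227 ≈ 21.623

21.623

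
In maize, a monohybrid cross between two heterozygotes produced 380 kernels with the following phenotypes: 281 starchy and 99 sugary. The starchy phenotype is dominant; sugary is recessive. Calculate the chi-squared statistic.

For a monohybrid cross between heterozygotes with complete dominance, the expected phenotypic ratio is 3:1.
The 3:1 ratio has 4 parts, so with N = 380 the expected counts are:
  starchy: 380 × 3/4 = 285
  sugary: 380 × 1/4 = 95
χ² = Σ (O − E)² / E
  starchy: (281 − 285)² / 285 = 0.0561
  sugary: (99 − 95)² / 95 = 0.1684
χ² = 0.0561 + 0.1684 = 0.2245 ≈ 0.225

0.225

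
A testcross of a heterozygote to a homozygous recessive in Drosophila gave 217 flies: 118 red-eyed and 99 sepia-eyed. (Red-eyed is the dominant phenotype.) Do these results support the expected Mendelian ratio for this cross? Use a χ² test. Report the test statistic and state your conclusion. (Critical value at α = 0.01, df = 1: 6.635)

A testcross of a heterozygote (Aa × aa) gives a 1:1 phenotypic ratio.
Expected counts for N = 217 under a 1:1 ratio (total parts = 2):
  red-eyed: 217 × 1/2 = 108.5
  sepia-eyed: 217 × 1/2 = 108.5
χ² = Σ (O − E)² / E
  red-eyed: (118 − 108.5)² / 108.5 = 0.8318
  sepia-eyed: (99 − 108.5)² / 108.5 = 0.8318
χ² = 0.8318 + 0.8318 = 1.6636 ≈ 1.664
Degrees of freedom = 2 − 1 = 1; critical value at α = 0.01 is 6.635.
Since 1.664 < 6.635, we fail to reject the null hypothesis — the data are consistent with the 1:1 ratio.

1.664; consistent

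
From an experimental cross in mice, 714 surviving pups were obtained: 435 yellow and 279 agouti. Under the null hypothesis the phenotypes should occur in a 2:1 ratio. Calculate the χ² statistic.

10.595

Total ratio parts = 3. Expected numbers out of 714:
  yellow: 714 × 2/3 = 476
  agouti: 714 × 1/3 = 238
χ² = Σ (O − E)² / E
  yellow: (435 − 476)² / 476 = 3.5315
  agouti: (279 − 238)² / 238 = 7.0630
χ² = 3.5315 + 7.0630 = 10.5945 ≈ 10.595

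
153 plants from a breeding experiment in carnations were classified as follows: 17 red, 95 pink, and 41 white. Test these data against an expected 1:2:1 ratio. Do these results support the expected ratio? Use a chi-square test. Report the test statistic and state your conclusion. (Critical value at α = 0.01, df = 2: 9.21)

16.477; not consistent

Under the 1:2:1 hypothesis (Σ ratio = 4, N = 153):
  red: 153 × 1/4 = 38.25
  pink: 153 × 2/4 = 76.5
  white: 153 × 1/4 = 38.25
χ² = Σ (O − E)² / E
  red: (17 − 38.25)² / 38.25 = 11.8056
  pink: (95 − 76.5)² / 76.5 = 4.4739
  white: (41 − 38.25)² / 38.25 = 0.1977
χ² = 11.8056 + 4.4739 + 0.1977 = 16.4772 ≈ 16.477
Degrees of freedom = 3 − 1 = 2; critical value at α = 0.01 is 9.21.
Since 16.477 > 9.21, we reject the null hypothesis — the data do not fit the 1:2:1 ratio.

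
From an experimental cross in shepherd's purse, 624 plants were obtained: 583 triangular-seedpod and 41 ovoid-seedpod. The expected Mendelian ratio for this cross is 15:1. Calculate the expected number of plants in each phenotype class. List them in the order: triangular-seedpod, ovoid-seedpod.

Expected counts for N = 624 under a 15:1 ratio (total parts = 16):
  triangular-seedpod: 624 × 15/16 = 585
  ovoid-seedpod: 624 × 1/16 = 39

585, 39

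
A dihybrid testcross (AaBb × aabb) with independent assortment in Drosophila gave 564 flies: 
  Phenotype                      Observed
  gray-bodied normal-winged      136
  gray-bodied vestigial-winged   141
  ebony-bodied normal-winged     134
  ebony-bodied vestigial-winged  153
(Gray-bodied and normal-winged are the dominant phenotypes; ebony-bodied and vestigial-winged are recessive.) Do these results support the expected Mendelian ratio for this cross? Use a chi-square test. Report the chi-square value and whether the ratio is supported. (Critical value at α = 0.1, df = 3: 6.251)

A dihybrid testcross with independent assortment gives a 1:1:1:1 ratio.
The 1:1:1:1 ratio has 4 parts, so with N = 564 the expected counts are:
  gray-bodied normal-winged: 564 × 1/4 = 141
  gray-bodied vestigial-winged: 564 × 1/4 = 141
  ebony-bodied normal-winged: 564 × 1/4 = 141
  ebony-bodied vestigial-winged: 564 × 1/4 = 141
χ² = Σ (O − E)² / E
  gray-bodied normal-winged: (136 − 141)² / 141 = 0.1773
  gray-bodied vestigial-winged: (141 − 141)² / 141 = 0.0000
  ebony-bodied normal-winged: (134 − 141)² / 141 = 0.3475
  ebony-bodied vestigial-winged: (153 − 141)² / 141 = 1.0213
χ² = 0.1773 + 0.0000 + 0.3475 + 1.0213 = 1.5461 ≈ 1.546
Degrees of freedom = 4 − 1 = 3; critical value at α = 0.1 is 6.251.
Since 1.546 < 6.251, we fail to reject the null hypothesis — the data are consistent with the 1:1:1:1 ratio.

1.546; consistent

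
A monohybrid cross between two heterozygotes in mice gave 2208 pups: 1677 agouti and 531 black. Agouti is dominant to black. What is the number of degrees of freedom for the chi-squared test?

For a monohybrid cross between heterozygotes with complete dominance, the expected phenotypic ratio is 3:1.
A goodness-of-fit test with 2 phenotype classes has df = 2 − 1 = 1.

1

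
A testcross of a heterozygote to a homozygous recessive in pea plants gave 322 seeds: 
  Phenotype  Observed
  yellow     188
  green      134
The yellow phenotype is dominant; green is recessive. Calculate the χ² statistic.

9.056

A testcross of a heterozygote (Aa × aa) gives a 1:1 phenotypic ratio.
Under the 1:1 hypothesis (Σ ratio = 2, N = 322):
  yellow: 322 × 1/2 = 161
  green: 322 × 1/2 = 161
χ² = Σ (O − E)² / E
  yellow: (188 − 161)² / 161 = 4.5280
  green: (134 − 161)² / 161 = 4.5280
χ² = 4.5280 + 4.5280 = 9.056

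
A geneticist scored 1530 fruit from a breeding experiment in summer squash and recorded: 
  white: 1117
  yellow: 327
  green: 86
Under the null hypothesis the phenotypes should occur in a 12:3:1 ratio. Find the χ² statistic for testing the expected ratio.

The 12:3:1 ratio has 16 parts, so with N = 1530 the expected counts are:
  white: 1530 × 12/16 = 1147.5
  yellow: 1530 × 3/16 = 286.875
  green: 1530 × 1/16 = 95.625
χ² = Σ (O − E)² / E
  white: (1117 − 1147.5)² / 1147.5 = 0.8107
  yellow: (327 − 286.875)² / 286.875 = 5.6123
  green: (86 − 95.625)² / 95.625 = 0.9688
χ² = 0.8107 + 5.6123 + 0.9688 = 7.3918 ≈ 7.392

7.392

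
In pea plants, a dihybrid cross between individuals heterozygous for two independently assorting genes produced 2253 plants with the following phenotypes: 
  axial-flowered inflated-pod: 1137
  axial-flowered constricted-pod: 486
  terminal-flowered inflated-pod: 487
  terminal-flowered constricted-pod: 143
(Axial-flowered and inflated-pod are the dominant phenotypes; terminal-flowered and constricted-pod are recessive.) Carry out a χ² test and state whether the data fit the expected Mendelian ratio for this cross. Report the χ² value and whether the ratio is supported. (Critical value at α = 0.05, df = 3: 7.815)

32.865; not consistent

A dihybrid F₂ with independent assortment and complete dominance at both loci gives a 9:3:3:1 phenotypic ratio.
The 9:3:3:1 ratio has 16 parts, so with N = 2253 the expected counts are:
  axial-flowered inflated-pod: 2253 × 9/16 = 1267.3125
  axial-flowered constricted-pod: 2253 × 3/16 = 422.4375
  terminal-flowered inflated-pod: 2253 × 3/16 = 422.4375
  terminal-flowered constricted-pod: 2253 × 1/16 = 140.8125
χ² = Σ (O − E)² / E
  axial-flowered inflated-pod: (1137 − 1267.3125)² / 1267.3125 = 13.3995
  axial-flowered constricted-pod: (486 − 422.4375)² / 422.4375 = 9.5640
  terminal-flowered inflated-pod: (487 − 422.4375)² / 422.4375 = 9.8673
  terminal-flowered constricted-pod: (143 − 140.8125)² / 140.8125 = 0.0340
χ² = 13.3995 + 9.5640 + 9.8673 + 0.0340 = 32.8648 ≈ 32.865
Degrees of freedom = 4 − 1 = 3; critical value at α = 0.05 is 7.815.
Since 32.865 > 7.815, we reject the null hypothesis — the data do not fit the 9:3:3:1 ratio.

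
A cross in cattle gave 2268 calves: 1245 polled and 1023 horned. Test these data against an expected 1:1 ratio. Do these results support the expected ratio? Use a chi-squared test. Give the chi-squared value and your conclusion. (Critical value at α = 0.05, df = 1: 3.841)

Expected counts for N = 2268 under a 1:1 ratio (total parts = 2):
  polled: 2268 × 1/2 = 1134
  horned: 2268 × 1/2 = 1134
χ² = Σ (O − E)² / E
  polled: (1245 − 1134)² / 1134 = 10.8651
  horned: (1023 − 1134)² / 1134 = 10.8651
χ² = 10.8651 + 10.8651 = 21.7302 ≈ 21.730
Degrees of freedom = 2 − 1 = 1; critical value at α = 0.05 is 3.841.
Since 21.730 > 3.841, we reject the null hypothesis — the data do not fit the 1:1 ratio.

21.730; not consistent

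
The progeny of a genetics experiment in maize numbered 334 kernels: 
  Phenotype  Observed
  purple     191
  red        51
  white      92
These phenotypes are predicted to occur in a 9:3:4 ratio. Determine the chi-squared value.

3.075

Expected counts for N = 334 under a 9:3:4 ratio (total parts = 16):
  purple: 334 × 9/16 = 187.875
  red: 334 × 3/16 = 62.625
  white: 334 × 4/16 = 83.5
χ² = Σ (O − E)² / E
  purple: (191 − 187.875)² / 187.875 = 0.0520
  red: (51 − 62.625)² / 62.625 = 2.1579
  white: (92 − 83.5)² / 83.5 = 0.8653
χ² = 0.0520 + 2.1579 + 0.8653 = 3.0752 ≈ 3.075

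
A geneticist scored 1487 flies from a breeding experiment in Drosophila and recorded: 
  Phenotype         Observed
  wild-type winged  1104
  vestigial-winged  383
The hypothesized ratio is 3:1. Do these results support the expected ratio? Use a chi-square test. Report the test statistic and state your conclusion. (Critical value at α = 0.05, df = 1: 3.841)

0.454; consistent

Expected counts for N = 1487 under a 3:1 ratio (total parts = 4):
  wild-type winged: 1487 × 3/4 = 1115.25
  vestigial-winged: 1487 × 1/4 = 371.75
χ² = Σ (O − E)² / E
  wild-type winged: (1104 − 1115.25)² / 1115.25 = 0.1135
  vestigial-winged: (383 − 371.75)² / 371.75 = 0.3405
χ² = 0.1135 + 0.3405 = 0.454
Degrees of freedom = 2 − 1 = 1; critical value at α = 0.05 is 3.841.
Since 0.454 < 3.841, we fail to reject the null hypothesis — the data are consistent with the 3:1 ratio.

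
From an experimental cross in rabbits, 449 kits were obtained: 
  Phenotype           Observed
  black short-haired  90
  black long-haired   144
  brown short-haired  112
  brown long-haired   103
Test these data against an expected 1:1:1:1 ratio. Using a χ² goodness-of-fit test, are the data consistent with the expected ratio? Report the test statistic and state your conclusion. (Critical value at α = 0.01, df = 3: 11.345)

Expected counts for N = 449 under a 1:1:1:1 ratio (total parts = 4):
  black short-haired: 449 × 1/4 = 112.25
  black long-haired: 449 × 1/4 = 112.25
  brown short-haired: 449 × 1/4 = 112.25
  brown long-haired: 449 × 1/4 = 112.25
χ² = Σ (O − E)² / E
  black short-haired: (90 − 112.25)² / 112.25 = 4.4104
  black long-haired: (144 − 112.25)² / 112.25 = 8.9805
  brown short-haired: (112 − 112.25)² / 112.25 = 0.0006
  brown long-haired: (103 − 112.25)² / 112.25 = 0.7622
χ² = 4.4104 + 8.9805 + 0.0006 + 0.7622 = 14.1537 ≈ 14.154
Degrees of freedom = 4 − 1 = 3; critical value at α = 0.01 is 11.345.
Since 14.154 > 11.345, we reject the null hypothesis — the data do not fit the 1:1:1:1 ratio.

14.154; not consistent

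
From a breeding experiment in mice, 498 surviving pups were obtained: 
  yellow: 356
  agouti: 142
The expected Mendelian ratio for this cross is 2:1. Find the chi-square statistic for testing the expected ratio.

Expected counts for N = 498 under a 2:1 ratio (total parts = 3):
  yellow: 498 × 2/3 = 332
  agouti: 498 × 1/3 = 166
χ² = Σ (O − E)² / E
  yellow: (356 − 332)² / 332 = 1.7349
  agouti: (142 − 166)² / 166 = 3.4699
χ² = 1.7349 + 3.4699 = 5.2048 ≈ 5.205

5.205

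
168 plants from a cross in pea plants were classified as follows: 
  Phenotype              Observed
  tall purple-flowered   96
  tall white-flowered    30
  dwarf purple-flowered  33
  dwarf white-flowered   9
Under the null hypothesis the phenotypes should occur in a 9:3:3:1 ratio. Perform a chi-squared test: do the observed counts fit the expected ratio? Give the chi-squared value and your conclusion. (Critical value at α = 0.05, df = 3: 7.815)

The 9:3:3:1 ratio has 16 parts, so with N = 168 the expected counts are:
  tall purple-flowered: 168 × 9/16 = 94.5
  tall white-flowered: 168 × 3/16 = 31.5
  dwarf purple-flowered: 168 × 3/16 = 31.5
  dwarf white-flowered: 168 × 1/16 = 10.5
χ² = Σ (O − E)² / E
  tall purple-flowered: (96 − 94.5)² / 94.5 = 0.0238
  tall white-flowered: (30 − 31.5)² / 31.5 = 0.0714
  dwarf purple-flowered: (33 − 31.5)² / 31.5 = 0.0714
  dwarf white-flowered: (9 − 10.5)² / 10.5 = 0.2143
χ² = 0.0238 + 0.0714 + 0.0714 + 0.2143 = 0.3809 ≈ 0.381
Degrees of freedom = 4 − 1 = 3; critical value at α = 0.05 is 7.815.
Since 0.381 < 7.815, we fail to reject the null hypothesis — the data are consistent with the 9:3:3:1 ratio.

0.381; consistent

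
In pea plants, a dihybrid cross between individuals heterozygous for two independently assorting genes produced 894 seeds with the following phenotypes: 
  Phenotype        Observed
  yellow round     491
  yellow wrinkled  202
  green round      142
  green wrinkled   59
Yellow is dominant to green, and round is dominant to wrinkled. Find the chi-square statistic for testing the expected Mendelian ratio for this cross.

11.422

A dihybrid F₂ with independent assortment and complete dominance at both loci gives a 9:3:3:1 phenotypic ratio.
Under the 9:3:3:1 hypothesis (Σ ratio = 16, N = 894):
  yellow round: 894 × 9/16 = 502.875
  yellow wrinkled: 894 × 3/16 = 167.625
  green round: 894 × 3/16 = 167.625
  green wrinkled: 894 × 1/16 = 55.875
χ² = Σ (O − E)² / E
  yellow round: (491 − 502.875)² / 502.875 = 0.2804
  yellow wrinkled: (202 − 167.625)² / 167.625 = 7.0493
  green round: (142 − 167.625)² / 167.625 = 3.9173
  green wrinkled: (59 − 55.875)² / 55.875 = 0.1748
χ² = 0.2804 + 7.0493 + 3.9173 + 0.1748 = 11.4218 ≈ 11.422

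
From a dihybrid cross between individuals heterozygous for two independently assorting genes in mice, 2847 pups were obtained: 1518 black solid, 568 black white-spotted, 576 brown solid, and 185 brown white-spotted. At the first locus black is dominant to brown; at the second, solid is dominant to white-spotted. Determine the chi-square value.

10.151

A dihybrid F₂ with independent assortment and complete dominance at both loci gives a 9:3:3:1 phenotypic ratio.
The 9:3:3:1 ratio has 16 parts, so with N = 2847 the expected counts are:
  black solid: 2847 × 9/16 = 1601.4375
  black white-spotted: 2847 × 3/16 = 533.8125
  brown solid: 2847 × 3/16 = 533.8125
  brown white-spotted: 2847 × 1/16 = 177.9375
χ² = Σ (O − E)² / E
  black solid: (1518 − 1601.4375)² / 1601.4375 = 4.3472
  black white-spotted: (568 − 533.8125)² / 533.8125 = 2.1895
  brown solid: (576 − 533.8125)² / 533.8125 = 3.3341
  brown white-spotted: (185 − 177.9375)² / 177.9375 = 0.2803
χ² = 4.3472 + 2.1895 + 3.3341 + 0.2803 = 10.1511 ≈ 10.151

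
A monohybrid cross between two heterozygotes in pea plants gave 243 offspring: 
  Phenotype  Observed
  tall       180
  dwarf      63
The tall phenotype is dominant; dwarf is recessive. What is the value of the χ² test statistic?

For a monohybrid cross between heterozygotes with complete dominance, the expected phenotypic ratio is 3:1.
Expected counts for N = 243 under a 3:1 ratio (total parts = 4):
  tall: 243 × 3/4 = 182.25
  dwarf: 243 × 1/4 = 60.75
χ² = Σ (O − E)² / E
  tall: (180 − 182.25)² / 182.25 = 0.0278
  dwarf: (63 − 60.75)² / 60.75 = 0.0833
χ² = 0.0278 + 0.0833 = 0.1111 ≈ 0.111

0.111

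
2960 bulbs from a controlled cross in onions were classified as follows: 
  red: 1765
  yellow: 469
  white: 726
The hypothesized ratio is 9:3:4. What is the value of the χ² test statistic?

19.597

The 9:3:4 ratio has 16 parts, so with N = 2960 the expected counts are:
  red: 2960 × 9/16 = 1665
  yellow: 2960 × 3/16 = 555
  white: 2960 × 4/16 = 740
χ² = Σ (O − E)² / E
  red: (1765 − 1665)² / 1665 = 6.0060
  yellow: (469 − 555)² / 555 = 13.3261
  white: (726 − 740)² / 740 = 0.2649
χ² = 6.0060 + 13.3261 + 0.2649 = 19.597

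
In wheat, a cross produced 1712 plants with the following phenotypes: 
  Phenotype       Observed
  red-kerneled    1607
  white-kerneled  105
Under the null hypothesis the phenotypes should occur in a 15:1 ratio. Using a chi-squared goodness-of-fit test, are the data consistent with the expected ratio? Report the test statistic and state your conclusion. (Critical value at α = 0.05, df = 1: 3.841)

Total ratio parts = 16. Expected numbers out of 1712:
  red-kerneled: 1712 × 15/16 = 1605
  white-kerneled: 1712 × 1/16 = 107
χ² = Σ (O − E)² / E
  red-kerneled: (1607 − 1605)² / 1605 = 0.0025
  white-kerneled: (105 − 107)² / 107 = 0.0374
χ² = 0.0025 + 0.0374 = 0.0399 ≈ 0.040
Degrees of freedom = 2 − 1 = 1; critical value at α = 0.05 is 3.841.
Since 0.040 < 3.841, we fail to reject the null hypothesis — the data are consistent with the 15:1 ratio.

0.040; consistent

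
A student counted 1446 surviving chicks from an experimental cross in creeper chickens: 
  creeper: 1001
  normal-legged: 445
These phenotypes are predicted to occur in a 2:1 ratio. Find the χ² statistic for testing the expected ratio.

Total ratio parts = 3. Expected numbers out of 1446:
  creeper: 1446 × 2/3 = 964
  normal-legged: 1446 × 1/3 = 482
χ² = Σ (O − E)² / E
  creeper: (1001 − 964)² / 964 = 1.4201
  normal-legged: (445 − 482)² / 482 = 2.8402
χ² = 1.4201 + 2.8402 = 4.2603 ≈ 4.260

4.260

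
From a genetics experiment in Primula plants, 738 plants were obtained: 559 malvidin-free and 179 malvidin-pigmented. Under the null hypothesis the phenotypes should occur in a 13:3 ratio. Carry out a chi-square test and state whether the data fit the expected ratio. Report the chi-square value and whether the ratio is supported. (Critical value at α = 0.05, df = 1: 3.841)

Total ratio parts = 16. Expected numbers out of 738:
  malvidin-free: 738 × 13/16 = 599.625
  malvidin-pigmented: 738 × 3/16 = 138.375
χ² = Σ (O − E)² / E
  malvidin-free: (559 − 599.625)² / 599.625 = 2.7524
  malvidin-pigmented: (179 − 138.375)² / 138.375 = 11.9269
χ² = 2.7524 + 11.9269 = 14.6793 ≈ 14.679
Degrees of freedom = 2 − 1 = 1; critical value at α = 0.05 is 3.841.
Since 14.679 > 3.841, we reject the null hypothesis — the data do not fit the 13:3 ratio.

14.679; not consistent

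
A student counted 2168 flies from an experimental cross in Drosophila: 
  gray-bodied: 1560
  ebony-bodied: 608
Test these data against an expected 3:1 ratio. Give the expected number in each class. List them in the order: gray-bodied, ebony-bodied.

The 3:1 ratio has 4 parts, so with N = 2168 the expected counts are:
  gray-bodied: 2168 × 3/4 = 1626
  ebony-bodied: 2168 × 1/4 = 542

1626, 542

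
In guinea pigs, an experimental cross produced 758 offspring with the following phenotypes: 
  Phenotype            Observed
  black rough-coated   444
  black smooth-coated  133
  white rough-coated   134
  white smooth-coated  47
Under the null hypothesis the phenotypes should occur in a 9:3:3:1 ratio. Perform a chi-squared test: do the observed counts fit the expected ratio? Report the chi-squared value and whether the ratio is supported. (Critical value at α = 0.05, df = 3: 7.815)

1.782; consistent

Expected counts for N = 758 under a 9:3:3:1 ratio (total parts = 16):
  black rough-coated: 758 × 9/16 = 426.375
  black smooth-coated: 758 × 3/16 = 142.125
  white rough-coated: 758 × 3/16 = 142.125
  white smooth-coated: 758 × 1/16 = 47.375
χ² = Σ (O − E)² / E
  black rough-coated: (444 − 426.375)² / 426.375 = 0.7286
  black smooth-coated: (133 − 142.125)² / 142.125 = 0.5859
  white rough-coated: (134 − 142.125)² / 142.125 = 0.4645
  white smooth-coated: (47 − 47.375)² / 47.375 = 0.0030
χ² = 0.7286 + 0.5859 + 0.4645 + 0.0030 = 1.782
Degrees of freedom = 4 − 1 = 3; critical value at α = 0.05 is 7.815.
Since 1.782 < 7.815, we fail to reject the null hypothesis — the data are consistent with the 9:3:3:1 ratio.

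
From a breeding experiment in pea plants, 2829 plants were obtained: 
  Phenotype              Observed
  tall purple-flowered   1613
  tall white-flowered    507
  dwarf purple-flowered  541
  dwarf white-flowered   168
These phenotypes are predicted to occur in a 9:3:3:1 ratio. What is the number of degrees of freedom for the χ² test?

3

A goodness-of-fit test with 4 phenotype classes has df = 4 − 1 = 3.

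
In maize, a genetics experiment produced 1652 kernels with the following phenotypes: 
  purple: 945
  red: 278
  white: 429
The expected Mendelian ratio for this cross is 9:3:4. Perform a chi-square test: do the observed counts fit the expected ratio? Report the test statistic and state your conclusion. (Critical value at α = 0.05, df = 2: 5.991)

Total ratio parts = 16. Expected numbers out of 1652:
  purple: 1652 × 9/16 = 929.25
  red: 1652 × 3/16 = 309.75
  white: 1652 × 4/16 = 413
χ² = Σ (O − E)² / E
  purple: (945 − 929.25)² / 929.25 = 0.2669
  red: (278 − 309.75)² / 309.75 = 3.2544
  white: (429 − 413)² / 413 = 0.6199
χ² = 0.2669 + 3.2544 + 0.6199 = 4.1412 ≈ 4.141
Degrees of freedom = 3 − 1 = 2; critical value at α = 0.05 is 5.991.
Since 4.141 < 5.991, we fail to reject the null hypothesis — the data are consistent with the 9:3:4 ratio.

4.141; consistent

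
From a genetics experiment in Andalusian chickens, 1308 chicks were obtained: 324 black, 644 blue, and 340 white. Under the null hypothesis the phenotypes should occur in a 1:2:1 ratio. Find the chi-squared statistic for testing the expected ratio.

0.697

The 1:2:1 ratio has 4 parts, so with N = 1308 the expected counts are:
  black: 1308 × 1/4 = 327
  blue: 1308 × 2/4 = 654
  white: 1308 × 1/4 = 327
χ² = Σ (O − E)² / E
  black: (324 − 327)² / 327 = 0.0275
  blue: (644 − 654)² / 654 = 0.1529
  white: (340 − 327)² / 327 = 0.5168
χ² = 0.0275 + 0.1529 + 0.5168 = 0.6972 ≈ 0.697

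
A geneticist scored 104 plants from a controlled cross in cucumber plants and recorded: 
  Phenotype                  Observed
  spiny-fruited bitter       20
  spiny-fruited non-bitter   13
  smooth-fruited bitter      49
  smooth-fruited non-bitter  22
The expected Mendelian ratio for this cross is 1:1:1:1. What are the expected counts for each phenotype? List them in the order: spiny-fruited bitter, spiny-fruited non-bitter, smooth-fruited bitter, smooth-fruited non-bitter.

Expected counts for N = 104 under a 1:1:1:1 ratio (total parts = 4):
  spiny-fruited bitter: 104 × 1/4 = 26
  spiny-fruited non-bitter: 104 × 1/4 = 26
  smooth-fruited bitter: 104 × 1/4 = 26
  smooth-fruited non-bitter: 104 × 1/4 = 26

26, 26, 26, 26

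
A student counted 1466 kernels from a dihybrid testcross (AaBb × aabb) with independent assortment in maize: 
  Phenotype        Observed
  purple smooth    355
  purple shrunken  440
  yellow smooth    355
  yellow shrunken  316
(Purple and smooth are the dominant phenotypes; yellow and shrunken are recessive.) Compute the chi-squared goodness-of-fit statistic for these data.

22.420

A dihybrid testcross with independent assortment gives a 1:1:1:1 ratio.
Total ratio parts = 4. Expected numbers out of 1466:
  purple smooth: 1466 × 1/4 = 366.5
  purple shrunken: 1466 × 1/4 = 366.5
  yellow smooth: 1466 × 1/4 = 366.5
  yellow shrunken: 1466 × 1/4 = 366.5
χ² = Σ (O − E)² / E
  purple smooth: (355 − 366.5)² / 366.5 = 0.3608
  purple shrunken: (440 − 366.5)² / 366.5 = 14.7401
  yellow smooth: (355 − 366.5)² / 366.5 = 0.3608
  yellow shrunken: (316 − 366.5)² / 366.5 = 6.9584
χ² = 0.3608 + 14.7401 + 0.3608 + 6.9584 = 22.4201 ≈ 22.420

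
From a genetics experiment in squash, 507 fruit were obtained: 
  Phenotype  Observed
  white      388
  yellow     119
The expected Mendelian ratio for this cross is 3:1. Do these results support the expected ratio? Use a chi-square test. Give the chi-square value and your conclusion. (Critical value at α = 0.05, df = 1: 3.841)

Expected counts for N = 507 under a 3:1 ratio (total parts = 4):
  white: 507 × 3/4 = 380.25
  yellow: 507 × 1/4 = 126.75
χ² = Σ (O − E)² / E
  white: (388 − 380.25)² / 380.25 = 0.1580
  yellow: (119 − 126.75)² / 126.75 = 0.4739
χ² = 0.1580 + 0.4739 = 0.6319 ≈ 0.632
Degrees of freedom = 2 − 1 = 1; critical value at α = 0.05 is 3.841.
Since 0.632 < 3.841, we fail to reject the null hypothesis — the data are consistent with the 3:1 ratio.

0.632; consistent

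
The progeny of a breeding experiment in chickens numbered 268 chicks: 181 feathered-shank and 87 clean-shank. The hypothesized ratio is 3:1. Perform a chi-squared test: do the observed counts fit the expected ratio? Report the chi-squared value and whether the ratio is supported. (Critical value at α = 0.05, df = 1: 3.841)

The 3:1 ratio has 4 parts, so with N = 268 the expected counts are:
  feathered-shank: 268 × 3/4 = 201
  clean-shank: 268 × 1/4 = 67
χ² = Σ (O − E)² / E
  feathered-shank: (181 − 201)² / 201 = 1.9900
  clean-shank: (87 − 67)² / 67 = 5.9701
χ² = 1.9900 + 5.9701 = 7.9601 ≈ 7.960
Degrees of freedom = 2 − 1 = 1; critical value at α = 0.05 is 3.841.
Since 7.960 > 3.841, we reject the null hypothesis — the data do not fit the 3:1 ratio.

7.960; not consistent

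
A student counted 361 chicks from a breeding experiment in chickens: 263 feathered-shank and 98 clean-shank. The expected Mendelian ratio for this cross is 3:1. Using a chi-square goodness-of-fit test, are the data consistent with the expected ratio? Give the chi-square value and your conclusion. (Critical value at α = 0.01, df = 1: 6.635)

0.887; consistent

Under the 3:1 hypothesis (Σ ratio = 4, N = 361):
  feathered-shank: 361 × 3/4 = 270.75
  clean-shank: 361 × 1/4 = 90.25
χ² = Σ (O − E)² / E
  feathered-shank: (263 − 270.75)² / 270.75 = 0.2218
  clean-shank: (98 − 90.25)² / 90.25 = 0.6655
χ² = 0.2218 + 0.6655 = 0.8873 ≈ 0.887
Degrees of freedom = 2 − 1 = 1; critical value at α = 0.01 is 6.635.
Since 0.887 < 6.635, we fail to reject the null hypothesis — the data are consistent with the 3:1 ratio.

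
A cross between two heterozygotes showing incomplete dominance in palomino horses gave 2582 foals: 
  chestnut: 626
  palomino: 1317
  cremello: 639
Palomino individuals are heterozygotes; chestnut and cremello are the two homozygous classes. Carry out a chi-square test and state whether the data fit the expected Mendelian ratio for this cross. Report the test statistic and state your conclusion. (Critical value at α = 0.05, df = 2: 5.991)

With incomplete dominance, a heterozygote × heterozygote cross gives a 1:2:1 phenotypic ratio.
The 1:2:1 ratio has 4 parts, so with N = 2582 the expected counts are:
  chestnut: 2582 × 1/4 = 645.5
  palomino: 2582 × 2/4 = 1291
  cremello: 2582 × 1/4 = 645.5
χ² = Σ (O − E)² / E
  chestnut: (626 − 645.5)² / 645.5 = 0.5891
  palomino: (1317 − 1291)² / 1291 = 0.5236
  cremello: (639 − 645.5)² / 645.5 = 0.0655
χ² = 0.5891 + 0.5236 + 0.0655 = 1.1782 ≈ 1.178
Degrees of freedom = 3 − 1 = 2; critical value at α = 0.05 is 5.991.
Since 1.178 < 5.991, we fail to reject the null hypothesis — the data are consistent with the 1:2:1 ratio.

1.178; consistent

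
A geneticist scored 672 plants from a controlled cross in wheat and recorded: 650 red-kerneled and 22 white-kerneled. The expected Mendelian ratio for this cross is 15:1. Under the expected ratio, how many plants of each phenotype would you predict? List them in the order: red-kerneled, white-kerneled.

630, 42

Expected counts for N = 672 under a 15:1 ratio (total parts = 16):
  red-kerneled: 672 × 15/16 = 630
  white-kerneled: 672 × 1/16 = 42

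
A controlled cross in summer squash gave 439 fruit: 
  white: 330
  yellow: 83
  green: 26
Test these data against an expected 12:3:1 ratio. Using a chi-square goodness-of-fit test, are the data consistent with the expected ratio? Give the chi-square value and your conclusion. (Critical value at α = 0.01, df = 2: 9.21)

Expected counts for N = 439 under a 12:3:1 ratio (total parts = 16):
  white: 439 × 12/16 = 329.25
  yellow: 439 × 3/16 = 82.3125
  green: 439 × 1/16 = 27.4375
χ² = Σ (O − E)² / E
  white: (330 − 329.25)² / 329.25 = 0.0017
  yellow: (83 − 82.3125)² / 82.3125 = 0.0057
  green: (26 − 27.4375)² / 27.4375 = 0.0753
χ² = 0.0017 + 0.0057 + 0.0753 = 0.0827 ≈ 0.083
Degrees of freedom = 3 − 1 = 2; critical value at α = 0.01 is 9.21.
Since 0.083 < 9.21, we fail to reject the null hypothesis — the data are consistent with the 12:3:1 ratio.

0.083; consistent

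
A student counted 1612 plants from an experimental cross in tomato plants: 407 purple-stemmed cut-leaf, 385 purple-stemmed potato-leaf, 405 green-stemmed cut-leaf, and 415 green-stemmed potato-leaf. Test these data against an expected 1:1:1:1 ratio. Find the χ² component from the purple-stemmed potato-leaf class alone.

Under the 1:1:1:1 hypothesis (Σ ratio = 4, N = 1612):
  purple-stemmed cut-leaf: 1612 × 1/4 = 403
  purple-stemmed potato-leaf: 1612 × 1/4 = 403
  green-stemmed cut-leaf: 1612 × 1/4 = 403
  green-stemmed potato-leaf: 1612 × 1/4 = 403
Contribution of purple-stemmed potato-leaf: (385 − 403)² / 403 = 0.8040

0.804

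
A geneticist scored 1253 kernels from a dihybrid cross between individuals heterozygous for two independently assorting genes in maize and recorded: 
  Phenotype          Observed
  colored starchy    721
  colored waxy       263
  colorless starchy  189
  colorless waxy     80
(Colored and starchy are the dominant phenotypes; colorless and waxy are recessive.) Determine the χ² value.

12.742

A dihybrid F₂ with independent assortment and complete dominance at both loci gives a 9:3:3:1 phenotypic ratio.
Total ratio parts = 16. Expected numbers out of 1253:
  colored starchy: 1253 × 9/16 = 704.8125
  colored waxy: 1253 × 3/16 = 234.9375
  colorless starchy: 1253 × 3/16 = 234.9375
  colorless waxy: 1253 × 1/16 = 78.3125
χ² = Σ (O − E)² / E
  colored starchy: (721 − 704.8125)² / 704.8125 = 0.3718
  colored waxy: (263 − 234.9375)² / 234.9375 = 3.3520
  colorless starchy: (189 − 234.9375)² / 234.9375 = 8.9822
  colorless waxy: (80 − 78.3125)² / 78.3125 = 0.0364
χ² = 0.3718 + 3.3520 + 8.9822 + 0.0364 = 12.7424 ≈ 12.742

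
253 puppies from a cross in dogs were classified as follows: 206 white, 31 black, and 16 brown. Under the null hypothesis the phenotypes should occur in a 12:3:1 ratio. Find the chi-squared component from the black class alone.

5.696

Under the 12:3:1 hypothesis (Σ ratio = 16, N = 253):
  white: 253 × 12/16 = 189.75
  black: 253 × 3/16 = 47.4375
  brown: 253 × 1/16 = 15.8125
Contribution of black: (31 − 47.4375)² / 47.4375 = 5.6957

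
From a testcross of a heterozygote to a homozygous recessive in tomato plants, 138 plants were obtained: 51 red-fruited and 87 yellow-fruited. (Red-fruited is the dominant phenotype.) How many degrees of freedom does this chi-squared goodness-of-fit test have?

1

A testcross of a heterozygote (Aa × aa) gives a 1:1 phenotypic ratio.
A goodness-of-fit test with 2 phenotype classes has df = 2 − 1 = 1.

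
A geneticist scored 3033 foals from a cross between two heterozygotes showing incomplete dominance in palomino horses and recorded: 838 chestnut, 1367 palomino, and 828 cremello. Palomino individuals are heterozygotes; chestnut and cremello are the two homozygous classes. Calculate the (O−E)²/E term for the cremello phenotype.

6.416

With incomplete dominance, a heterozygote × heterozygote cross gives a 1:2:1 phenotypic ratio.
The 1:2:1 ratio has 4 parts, so with N = 3033 the expected counts are:
  chestnut: 3033 × 1/4 = 758.25
  palomino: 3033 × 2/4 = 1516.5
  cremello: 3033 × 1/4 = 758.25
Contribution of cremello: (828 − 758.25)² / 758.25 = 6.4162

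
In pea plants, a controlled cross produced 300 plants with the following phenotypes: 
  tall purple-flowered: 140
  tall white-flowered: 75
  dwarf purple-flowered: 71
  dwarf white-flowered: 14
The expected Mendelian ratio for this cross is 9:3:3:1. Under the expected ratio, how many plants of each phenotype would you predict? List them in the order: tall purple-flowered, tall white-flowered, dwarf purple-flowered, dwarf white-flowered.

The 9:3:3:1 ratio has 16 parts, so with N = 300 the expected counts are:
  tall purple-flowered: 300 × 9/16 = 168.75
  tall white-flowered: 300 × 3/16 = 56.25
  dwarf purple-flowered: 300 × 3/16 = 56.25
  dwarf white-flowered: 300 × 1/16 = 18.75

168.75, 56.25, 56.25, 18.75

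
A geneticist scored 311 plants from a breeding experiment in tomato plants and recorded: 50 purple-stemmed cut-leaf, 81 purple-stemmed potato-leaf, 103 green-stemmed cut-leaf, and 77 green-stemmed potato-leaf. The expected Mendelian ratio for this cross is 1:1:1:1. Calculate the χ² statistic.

18.248

Total ratio parts = 4. Expected numbers out of 311:
  purple-stemmed cut-leaf: 311 × 1/4 = 77.75
  purple-stemmed potato-leaf: 311 × 1/4 = 77.75
  green-stemmed cut-leaf: 311 × 1/4 = 77.75
  green-stemmed potato-leaf: 311 × 1/4 = 77.75
χ² = Σ (O − E)² / E
  purple-stemmed cut-leaf: (50 − 77.75)² / 77.75 = 9.9043
  purple-stemmed potato-leaf: (81 − 77.75)² / 77.75 = 0.1359
  green-stemmed cut-leaf: (103 − 77.75)² / 77.75 = 8.2002
  green-stemmed potato-leaf: (77 − 77.75)² / 77.75 = 0.0072
χ² = 9.9043 + 0.1359 + 8.2002 + 0.0072 = 18.2476 ≈ 18.248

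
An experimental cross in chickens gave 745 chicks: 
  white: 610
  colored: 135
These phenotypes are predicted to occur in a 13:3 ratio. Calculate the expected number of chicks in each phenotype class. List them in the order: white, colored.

605.3125, 139.6875

Expected counts for N = 745 under a 13:3 ratio (total parts = 16):
  white: 745 × 13/16 = 605.3125
  colored: 745 × 3/16 = 139.6875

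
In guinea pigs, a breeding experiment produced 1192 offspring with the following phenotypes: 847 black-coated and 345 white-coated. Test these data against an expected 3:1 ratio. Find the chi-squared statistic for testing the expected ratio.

9.884

Under the 3:1 hypothesis (Σ ratio = 4, N = 1192):
  black-coated: 1192 × 3/4 = 894
  white-coated: 1192 × 1/4 = 298
χ² = Σ (O − E)² / E
  black-coated: (847 − 894)² / 894 = 2.4709
  white-coated: (345 − 298)² / 298 = 7.4128
χ² = 2.4709 + 7.4128 = 9.8837 ≈ 9.884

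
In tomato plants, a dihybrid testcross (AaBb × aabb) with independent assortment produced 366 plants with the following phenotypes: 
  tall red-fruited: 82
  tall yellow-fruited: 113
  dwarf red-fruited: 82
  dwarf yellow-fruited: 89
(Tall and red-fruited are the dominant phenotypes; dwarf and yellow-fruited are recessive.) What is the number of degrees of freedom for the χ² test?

3

A dihybrid testcross with independent assortment gives a 1:1:1:1 ratio.
A goodness-of-fit test with 4 phenotype classes has df = 4 − 1 = 3.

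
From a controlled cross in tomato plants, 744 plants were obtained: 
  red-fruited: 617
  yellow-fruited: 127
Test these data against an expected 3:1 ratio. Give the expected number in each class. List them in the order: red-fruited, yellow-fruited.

The 3:1 ratio has 4 parts, so with N = 744 the expected counts are:
  red-fruited: 744 × 3/4 = 558
  yellow-fruited: 744 × 1/4 = 186

558, 186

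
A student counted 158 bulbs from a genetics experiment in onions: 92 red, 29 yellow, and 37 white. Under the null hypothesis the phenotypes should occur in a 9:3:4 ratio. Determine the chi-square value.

0.281

Total ratio parts = 16. Expected numbers out of 158:
  red: 158 × 9/16 = 88.875
  yellow: 158 × 3/16 = 29.625
  white: 158 × 4/16 = 39.5
χ² = Σ (O − E)² / E
  red: (92 − 88.875)² / 88.875 = 0.1099
  yellow: (29 − 29.625)² / 29.625 = 0.0132
  white: (37 − 39.5)² / 39.5 = 0.1582
χ² = 0.1099 + 0.0132 + 0.1582 = 0.2813 ≈ 0.281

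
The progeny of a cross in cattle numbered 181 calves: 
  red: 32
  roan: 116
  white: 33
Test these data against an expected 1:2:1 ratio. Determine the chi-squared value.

Under the 1:2:1 hypothesis (Σ ratio = 4, N = 181):
  red: 181 × 1/4 = 45.25
  roan: 181 × 2/4 = 90.5
  white: 181 × 1/4 = 45.25
χ² = Σ (O − E)² / E
  red: (32 − 45.25)² / 45.25 = 3.8798
  roan: (116 − 90.5)² / 90.5 = 7.1851
  white: (33 − 45.25)² / 45.25 = 3.3163
χ² = 3.8798 + 7.1851 + 3.3163 = 14.3812 ≈ 14.381

14.381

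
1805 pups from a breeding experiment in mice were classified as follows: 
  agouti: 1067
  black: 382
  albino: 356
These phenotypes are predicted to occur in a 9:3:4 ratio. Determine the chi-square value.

28.344

Expected counts for N = 1805 under a 9:3:4 ratio (total parts = 16):
  agouti: 1805 × 9/16 = 1015.3125
  black: 1805 × 3/16 = 338.4375
  albino: 1805 × 4/16 = 451.25
χ² = Σ (O − E)² / E
  agouti: (1067 − 1015.3125)² / 1015.3125 = 2.6313
  black: (382 − 338.4375)² / 338.4375 = 5.6072
  albino: (356 − 451.25)² / 451.25 = 20.1054
χ² = 2.6313 + 5.6072 + 20.1054 = 28.3439 ≈ 28.344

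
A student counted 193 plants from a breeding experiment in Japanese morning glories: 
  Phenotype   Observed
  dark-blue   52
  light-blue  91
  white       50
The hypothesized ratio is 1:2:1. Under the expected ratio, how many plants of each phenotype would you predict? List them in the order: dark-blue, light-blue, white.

Total ratio parts = 4. Expected numbers out of 193:
  dark-blue: 193 × 1/4 = 48.25
  light-blue: 193 × 2/4 = 96.5
  white: 193 × 1/4 = 48.25

48.25, 96.5, 48.25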